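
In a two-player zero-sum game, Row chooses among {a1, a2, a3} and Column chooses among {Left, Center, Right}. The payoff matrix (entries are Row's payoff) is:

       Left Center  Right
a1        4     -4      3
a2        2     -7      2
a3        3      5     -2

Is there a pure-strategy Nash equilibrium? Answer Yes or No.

No

Row minima: a1 → -4, a2 → -7, a3 → -2; maximin = -2.
Column maxima: Left → 4, Center → 5, Right → 3; minimax = 3.
-2 ≠ 3, so no pure-strategy equilibrium exists.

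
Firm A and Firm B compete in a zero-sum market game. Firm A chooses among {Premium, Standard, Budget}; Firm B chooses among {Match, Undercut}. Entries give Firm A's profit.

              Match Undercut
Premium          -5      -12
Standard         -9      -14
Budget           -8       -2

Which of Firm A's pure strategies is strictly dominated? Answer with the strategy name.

Standard

Premium gives a strictly higher payoff than Standard against every column: -5 > -9, -12 > -14.
So Standard is strictly dominated and Firm A never plays it.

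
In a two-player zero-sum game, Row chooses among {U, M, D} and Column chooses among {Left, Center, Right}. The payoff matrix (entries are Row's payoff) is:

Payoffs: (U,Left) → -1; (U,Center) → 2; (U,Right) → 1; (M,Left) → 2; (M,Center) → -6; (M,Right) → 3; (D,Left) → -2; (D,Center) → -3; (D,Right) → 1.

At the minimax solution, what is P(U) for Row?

Row minima: U → -1, M → -6, D → -3; maximin = -1.
Column maxima: Left → 2, Center → 2, Right → 3; minimax = 2.
-1 ≠ 2, so there is no saddle point; optimal play is mixed.
Right is strictly dominated by Left (it gives Row strictly more in every row), so Column never plays it.
With Right eliminated, D is strictly dominated by U (U gives Row strictly more in every remaining column), so Row never plays it.
On the remaining 2×2 (U, M vs Left, Center):
Let Row play U with probability p. Expected payoff against Left: (-1)p + 2(1−p) = −3p + 2; against Center: 2p + (-6)(1−p) = 8p − 6.
Setting these equal: −3p + 2 = 8p − 6 ⇒ −11p = -8 ⇒ p = 8/11, and the value is (-3)·(8/11) + 2 = -2/11.
For Column: with q = P(Left), equating U's and M's payoffs gives −3q + 2 = 8q − 6 ⇒ q = 8/11.

8/11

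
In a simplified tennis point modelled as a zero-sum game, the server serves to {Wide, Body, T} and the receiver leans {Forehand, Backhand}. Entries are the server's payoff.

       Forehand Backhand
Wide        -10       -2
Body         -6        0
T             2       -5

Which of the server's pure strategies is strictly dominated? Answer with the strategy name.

Body gives a strictly higher payoff than Wide against every column: -6 > -10, 0 > -2.
So Wide is strictly dominated and the server never plays it.

Wide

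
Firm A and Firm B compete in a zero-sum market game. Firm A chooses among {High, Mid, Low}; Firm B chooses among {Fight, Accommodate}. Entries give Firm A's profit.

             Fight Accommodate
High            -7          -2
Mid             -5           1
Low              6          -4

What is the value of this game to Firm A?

Row minima: High → -7, Mid → -5, Low → -4; maximin = -4.
Column maxima: Fight → 6, Accommodate → 1; minimax = 1.
-4 ≠ 1, so there is no saddle point; optimal play is mixed.
High is strictly dominated by Mid, so Firm A never plays it.
On the remaining 2×2 (Mid, Low vs Fight, Accommodate):
Let Firm A play Mid with probability p. Expected payoff against Fight: (-5)p + 6(1−p) = −11p + 6; against Accommodate: 1p + (-4)(1−p) = 5p − 4.
Setting these equal: −11p + 6 = 5p − 4 ⇒ −16p = -10 ⇒ p = 5/8, and the value is (-11)·(5/8) + 6 = -7/8.
For Firm B: with q = P(Fight), equating Mid's and Low's payoffs gives −6q + 1 = 10q − 4 ⇒ q = 5/16.

-7/8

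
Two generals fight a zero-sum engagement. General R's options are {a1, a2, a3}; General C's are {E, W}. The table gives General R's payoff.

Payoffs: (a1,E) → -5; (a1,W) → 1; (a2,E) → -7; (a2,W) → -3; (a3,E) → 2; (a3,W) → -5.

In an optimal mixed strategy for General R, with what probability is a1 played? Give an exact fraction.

7/13

Row minima: a1 → -5, a2 → -7, a3 → -5; maximin = -5.
Column maxima: E → 2, W → 1; minimax = 1.
-5 ≠ 1, so there is no saddle point; optimal play is mixed.
a2 is strictly dominated by a1, so General R never plays it.
On the remaining 2×2 (a1, a3 vs E, W):
Let General R play a1 with probability p. Expected payoff against E: (-5)p + 2(1−p) = −7p + 2; against W: 1p + (-5)(1−p) = 6p − 5.
Setting these equal: −7p + 2 = 6p − 5 ⇒ −13p = -7 ⇒ p = 7/13, and the value is (-7)·(7/13) + 2 = -23/13.
For General C: with q = P(E), equating a1's and a3's payoffs gives −6q + 1 = 7q − 5 ⇒ q = 6/13.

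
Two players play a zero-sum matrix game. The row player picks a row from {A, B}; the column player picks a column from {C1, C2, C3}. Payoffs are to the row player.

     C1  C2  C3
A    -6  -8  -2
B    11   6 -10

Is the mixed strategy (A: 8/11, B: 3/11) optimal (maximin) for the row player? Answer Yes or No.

Yes

Against C1 this mix gives (8/11)·(-6) + (3/11)·11 = -15/11.
Against C2 this mix gives (8/11)·(-8) + (3/11)·6 = -46/11.
Against C3 this mix gives (8/11)·(-2) + (3/11)·(-10) = -46/11.
All of the column player's active replies (C2, C3) yield -46/11, and no column does worse for the row player. The mix makes the column player indifferent and guarantees -46/11, so it is optimal.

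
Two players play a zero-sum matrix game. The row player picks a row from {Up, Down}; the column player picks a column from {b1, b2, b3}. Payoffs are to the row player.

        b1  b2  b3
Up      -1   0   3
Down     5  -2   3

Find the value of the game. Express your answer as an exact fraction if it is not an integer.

Row minima: Up → -1, Down → -2; maximin = -1.
Column maxima: b1 → 5, b2 → 0, b3 → 3; minimax = 0.
-1 ≠ 0, so there is no saddle point; optimal play is mixed.
b3 is strictly dominated by b2 (it gives the row player strictly more in every row), so the column player never plays it.
On the remaining 2×2 (Up, Down vs b1, b2):
Let the row player play Up with probability p. Expected payoff against b1: (-1)p + 5(1−p) = −6p + 5; against b2: 0p + (-2)(1−p) = 2p − 2.
Setting these equal: −6p + 5 = 2p − 2 ⇒ −8p = -7 ⇒ p = 7/8, and the value is (-6)·(7/8) + 5 = -1/4.
For the column player: with q = P(b1), equating Up's and Down's payoffs gives −q = 7q − 2 ⇒ q = 1/4.

-1/4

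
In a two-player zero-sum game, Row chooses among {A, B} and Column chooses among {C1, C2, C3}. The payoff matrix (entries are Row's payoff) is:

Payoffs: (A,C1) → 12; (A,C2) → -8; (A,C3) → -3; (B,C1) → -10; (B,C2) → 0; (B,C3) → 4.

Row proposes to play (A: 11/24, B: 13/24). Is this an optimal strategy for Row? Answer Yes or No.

Against C1 this mix gives (11/24)·12 + (13/24)·(-10) = 1/12.
Against C2 this mix gives (11/24)·(-8) + (13/24)·0 = -11/3.
Against C3 this mix gives (11/24)·(-3) + (13/24)·4 = 19/24.
Column will play C2, holding Row to -11/3. Shifting weight toward the row that does better against C2 would raise this floor (the equalizing mix achieves -8/3 against both C2 and C1), so the proposed strategy is not optimal.

No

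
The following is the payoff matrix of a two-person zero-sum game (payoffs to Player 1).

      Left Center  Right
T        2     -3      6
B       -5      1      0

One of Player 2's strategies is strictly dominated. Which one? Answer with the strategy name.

Left holds Player 1's payoff strictly below Right in every row: 2 < 6, -5 < 0.
So Right is strictly dominated for Player 2.

Right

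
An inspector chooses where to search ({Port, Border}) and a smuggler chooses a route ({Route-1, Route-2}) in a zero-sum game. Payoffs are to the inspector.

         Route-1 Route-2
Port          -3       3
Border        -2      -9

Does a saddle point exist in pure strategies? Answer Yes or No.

No

Row minima: Port → -3, Border → -9; maximin = -3.
Column maxima: Route-1 → -2, Route-2 → 3; minimax = -2.
-3 ≠ -2, so no pure-strategy equilibrium exists.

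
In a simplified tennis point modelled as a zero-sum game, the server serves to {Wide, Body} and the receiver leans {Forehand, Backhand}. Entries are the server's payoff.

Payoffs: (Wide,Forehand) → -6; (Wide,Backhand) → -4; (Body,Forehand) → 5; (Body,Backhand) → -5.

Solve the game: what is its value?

Row minima: Wide → -6, Body → -5; maximin = -5.
Column maxima: Forehand → 5, Backhand → -4; minimax = -4.
-5 ≠ -4, so there is no saddle point; optimal play is mixed.
Let the server play Wide with probability p. Expected payoff against Forehand: (-6)p + 5(1−p) = −11p + 5; against Backhand: (-4)p + (-5)(1−p) = p − 5.
Setting these equal: −11p + 5 = p − 5 ⇒ −12p = -10 ⇒ p = 5/6, and the value is (-11)·(5/6) + 5 = -25/6.
For the receiver: with q = P(Forehand), equating Wide's and Body's payoffs gives −2q − 4 = 10q − 5 ⇒ q = 1/12.

-25/6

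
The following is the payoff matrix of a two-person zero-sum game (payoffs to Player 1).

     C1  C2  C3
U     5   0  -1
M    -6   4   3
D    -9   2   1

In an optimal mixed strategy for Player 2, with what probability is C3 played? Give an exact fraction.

Row minima: U → -1, M → -6, D → -9; maximin = -1.
Column maxima: C1 → 5, C2 → 4, C3 → 3; minimax = 3.
-1 ≠ 3, so there is no saddle point; optimal play is mixed.
D is strictly dominated by M, so Player 1 never plays it.
C2 is strictly dominated by C3 (it gives Player 1 strictly more in every row), so Player 2 never plays it.
On the remaining 2×2 (U, M vs C1, C3):
Let Player 1 play U with probability p. Expected payoff against C1: 5p + (-6)(1−p) = 11p − 6; against C3: (-1)p + 3(1−p) = −4p + 3.
Setting these equal: 11p − 6 = −4p + 3 ⇒ 15p = 9 ⇒ p = 3/5, and the value is (11)·(3/5) − 6 = 3/5.
For Player 2: with q = P(C1), equating U's and M's payoffs gives 6q − 1 = −9q + 3 ⇒ q = 4/15.

11/15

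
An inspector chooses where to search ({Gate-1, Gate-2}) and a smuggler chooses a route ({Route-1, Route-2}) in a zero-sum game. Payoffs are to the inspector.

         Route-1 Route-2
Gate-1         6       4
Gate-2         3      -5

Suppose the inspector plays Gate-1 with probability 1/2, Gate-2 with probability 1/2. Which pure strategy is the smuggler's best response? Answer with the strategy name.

If the smuggler plays Route-1, the inspector's expected payoff is (1/2)·6 + (1/2)·3 = 9/2.
If the smuggler plays Route-2, the inspector's expected payoff is (1/2)·4 + (1/2)·(-5) = -1/2.
The smuggler minimizes the inspector's payoff; the smallest is -1/2, so the best response is Route-2.

Route-2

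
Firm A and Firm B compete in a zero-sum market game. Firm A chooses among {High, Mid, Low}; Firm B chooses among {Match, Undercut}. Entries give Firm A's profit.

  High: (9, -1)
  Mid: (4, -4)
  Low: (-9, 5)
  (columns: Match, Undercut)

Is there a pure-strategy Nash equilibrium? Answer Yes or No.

Row minima: High → -1, Mid → -4, Low → -9; maximin = -1.
Column maxima: Match → 9, Undercut → 5; minimax = 5.
-1 ≠ 5, so no pure-strategy equilibrium exists.

No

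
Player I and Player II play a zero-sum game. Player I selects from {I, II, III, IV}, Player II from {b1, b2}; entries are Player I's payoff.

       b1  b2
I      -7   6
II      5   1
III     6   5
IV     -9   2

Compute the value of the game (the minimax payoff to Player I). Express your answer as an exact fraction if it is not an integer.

71/14

Row minima: I → -7, II → 1, III → 5, IV → -9; maximin = 5.
Column maxima: b1 → 6, b2 → 6; minimax = 6.
5 ≠ 6, so there is no saddle point; optimal play is mixed.
II is strictly dominated by III, so Player I never plays it.
IV is strictly dominated by I, so Player I never plays it.
On the remaining 2×2 (I, III vs b1, b2):
Let Player I play I with probability p. Expected payoff against b1: (-7)p + 6(1−p) = −13p + 6; against b2: 6p + 5(1−p) = p + 5.
Setting these equal: −13p + 6 = p + 5 ⇒ −14p = -1 ⇒ p = 1/14, and the value is (-13)·(1/14) + 6 = 71/14.
For Player II: with q = P(b1), equating I's and III's payoffs gives −13q + 6 = q + 5 ⇒ q = 1/14.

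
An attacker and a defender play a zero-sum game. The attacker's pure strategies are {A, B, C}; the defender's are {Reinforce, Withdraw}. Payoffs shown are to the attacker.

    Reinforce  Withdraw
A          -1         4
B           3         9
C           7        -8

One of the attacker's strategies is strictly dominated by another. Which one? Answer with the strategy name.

A

B gives a strictly higher payoff than A against every column: 3 > -1, 9 > 4.
So A is strictly dominated and the attacker never plays it.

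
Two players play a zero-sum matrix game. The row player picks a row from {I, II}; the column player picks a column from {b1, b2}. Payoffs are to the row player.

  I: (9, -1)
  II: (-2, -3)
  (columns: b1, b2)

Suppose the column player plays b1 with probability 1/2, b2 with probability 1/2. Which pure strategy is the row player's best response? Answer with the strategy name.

I

Expected payoff of I: (1/2)·9 + (1/2)·(-1) = 4.
Expected payoff of II: (1/2)·(-2) + (1/2)·(-3) = -5/2.
The largest is 4, so the row player's best response is I.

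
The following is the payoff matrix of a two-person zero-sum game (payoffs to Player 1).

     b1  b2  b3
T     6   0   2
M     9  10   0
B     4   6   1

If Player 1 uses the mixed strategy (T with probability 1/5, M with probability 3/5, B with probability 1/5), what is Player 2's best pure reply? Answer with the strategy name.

If Player 2 plays b1, Player 1's expected payoff is (1/5)·6 + (3/5)·9 + (1/5)·4 = 37/5.
If Player 2 plays b2, Player 1's expected payoff is (1/5)·0 + (3/5)·10 + (1/5)·6 = 36/5.
If Player 2 plays b3, Player 1's expected payoff is (1/5)·2 + (3/5)·0 + (1/5)·1 = 3/5.
Player 2 minimizes Player 1's payoff; the smallest is 3/5, so the best response is b3.

b3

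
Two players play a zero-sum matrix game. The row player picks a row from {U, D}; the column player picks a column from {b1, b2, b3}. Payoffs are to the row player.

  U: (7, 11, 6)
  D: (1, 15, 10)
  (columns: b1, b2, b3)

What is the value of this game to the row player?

32/5

Row minima: U → 6, D → 1; maximin = 6.
Column maxima: b1 → 7, b2 → 15, b3 → 10; minimax = 7.
6 ≠ 7, so there is no saddle point; optimal play is mixed.
b2 is strictly dominated by b1 (it gives the row player strictly more in every row), so the column player never plays it.
On the remaining 2×2 (U, D vs b1, b3):
Let the row player play U with probability p. Expected payoff against b1: 7p + 1(1−p) = 6p + 1; against b3: 6p + 10(1−p) = −4p + 10.
Setting these equal: 6p + 1 = −4p + 10 ⇒ 10p = 9 ⇒ p = 9/10, and the value is (6)·(9/10) + 1 = 32/5.
For the column player: with q = P(b1), equating U's and D's payoffs gives q + 6 = −9q + 10 ⇒ q = 2/5.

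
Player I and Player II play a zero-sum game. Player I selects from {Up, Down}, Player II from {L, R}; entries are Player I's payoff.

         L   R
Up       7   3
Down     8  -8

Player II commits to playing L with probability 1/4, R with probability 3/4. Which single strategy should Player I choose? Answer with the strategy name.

Expected payoff of Up: (1/4)·7 + (3/4)·3 = 4.
Expected payoff of Down: (1/4)·8 + (3/4)·(-8) = -4.
The largest is 4, so Player I's best response is Up.

Up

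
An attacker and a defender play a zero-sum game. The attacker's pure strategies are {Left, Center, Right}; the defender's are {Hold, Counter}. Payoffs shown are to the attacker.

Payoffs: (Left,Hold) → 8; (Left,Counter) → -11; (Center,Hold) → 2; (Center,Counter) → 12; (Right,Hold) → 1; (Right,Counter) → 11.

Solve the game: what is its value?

Row minima: Left → -11, Center → 2, Right → 1; maximin = 2.
Column maxima: Hold → 8, Counter → 12; minimax = 8.
2 ≠ 8, so there is no saddle point; optimal play is mixed.
Right is strictly dominated by Center, so the attacker never plays it.
On the remaining 2×2 (Left, Center vs Hold, Counter):
Let the attacker play Left with probability p. Expected payoff against Hold: 8p + 2(1−p) = 6p + 2; against Counter: (-11)p + 12(1−p) = −23p + 12.
Setting these equal: 6p + 2 = −23p + 12 ⇒ 29p = 10 ⇒ p = 10/29, and the value is (6)·(10/29) + 2 = 118/29.
For the defender: with q = P(Hold), equating Left's and Center's payoffs gives 19q − 11 = −10q + 12 ⇒ q = 23/29.

118/29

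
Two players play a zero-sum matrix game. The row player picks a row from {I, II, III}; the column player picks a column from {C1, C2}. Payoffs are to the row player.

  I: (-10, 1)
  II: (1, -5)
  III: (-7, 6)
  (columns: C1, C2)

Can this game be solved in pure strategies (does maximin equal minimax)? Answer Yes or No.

No

Row minima: I → -10, II → -5, III → -7; maximin = -5.
Column maxima: C1 → 1, C2 → 6; minimax = 1.
-5 ≠ 1, so no pure-strategy equilibrium exists.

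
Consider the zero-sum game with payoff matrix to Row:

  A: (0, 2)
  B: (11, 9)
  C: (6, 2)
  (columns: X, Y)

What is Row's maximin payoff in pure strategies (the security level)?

Row minima: A → 0, B → 9, C → 2.
The best of these is 9.

9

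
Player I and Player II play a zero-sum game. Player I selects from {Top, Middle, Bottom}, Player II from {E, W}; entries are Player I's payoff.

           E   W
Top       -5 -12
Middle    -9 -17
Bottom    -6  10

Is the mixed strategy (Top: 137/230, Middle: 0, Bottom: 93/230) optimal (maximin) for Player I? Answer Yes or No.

Against E this mix gives (137/230)·(-5) + (93/230)·(-6) = -1243/230.
Against W this mix gives (137/230)·(-12) + (93/230)·10 = -357/115.
Player II will play E, holding Player I to -1243/230. Shifting weight toward the row that does better against E would raise this floor (the equalizing mix achieves -122/23 against both E and W), so the proposed strategy is not optimal.

No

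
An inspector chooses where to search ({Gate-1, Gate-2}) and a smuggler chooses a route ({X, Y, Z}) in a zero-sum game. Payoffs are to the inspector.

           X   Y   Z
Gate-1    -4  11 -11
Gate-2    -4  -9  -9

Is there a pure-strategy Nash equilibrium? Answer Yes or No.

Yes

Row minima: Gate-1 → -11, Gate-2 → -9; maximin = -9.
Column maxima: X → -4, Y → 11, Z → -9; minimax = -9.
maximin = minimax = -9, so a saddle point exists.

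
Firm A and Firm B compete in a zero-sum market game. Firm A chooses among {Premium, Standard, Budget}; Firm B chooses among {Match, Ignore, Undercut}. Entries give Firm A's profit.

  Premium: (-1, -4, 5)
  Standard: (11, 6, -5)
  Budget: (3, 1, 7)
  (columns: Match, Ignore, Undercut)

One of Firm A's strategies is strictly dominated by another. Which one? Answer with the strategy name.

Budget gives a strictly higher payoff than Premium against every column: 3 > -1, 1 > -4, 7 > 5.
So Premium is strictly dominated and Firm A never plays it.

Premium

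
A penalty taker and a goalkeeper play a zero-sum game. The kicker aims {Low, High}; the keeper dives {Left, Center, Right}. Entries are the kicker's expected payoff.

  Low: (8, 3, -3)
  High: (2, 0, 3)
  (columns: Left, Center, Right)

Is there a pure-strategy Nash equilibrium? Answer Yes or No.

Row minima: Low → -3, High → 0; maximin = 0.
Column maxima: Left → 8, Center → 3, Right → 3; minimax = 3.
0 ≠ 3, so no pure-strategy equilibrium exists.

No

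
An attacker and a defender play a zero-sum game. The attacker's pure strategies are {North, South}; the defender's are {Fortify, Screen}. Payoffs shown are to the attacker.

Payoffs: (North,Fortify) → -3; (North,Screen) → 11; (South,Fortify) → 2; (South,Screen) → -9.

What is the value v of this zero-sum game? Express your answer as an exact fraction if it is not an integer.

-1/5

Row minima: North → -3, South → -9; maximin = -3.
Column maxima: Fortify → 2, Screen → 11; minimax = 2.
-3 ≠ 2, so there is no saddle point; optimal play is mixed.
Let the attacker play North with probability p. Expected payoff against Fortify: (-3)p + 2(1−p) = −5p + 2; against Screen: 11p + (-9)(1−p) = 20p − 9.
Setting these equal: −5p + 2 = 20p − 9 ⇒ −25p = -11 ⇒ p = 11/25, and the value is (-5)·(11/25) + 2 = -1/5.
For the defender: with q = P(Fortify), equating North's and South's payoffs gives −14q + 11 = 11q − 9 ⇒ q = 4/5.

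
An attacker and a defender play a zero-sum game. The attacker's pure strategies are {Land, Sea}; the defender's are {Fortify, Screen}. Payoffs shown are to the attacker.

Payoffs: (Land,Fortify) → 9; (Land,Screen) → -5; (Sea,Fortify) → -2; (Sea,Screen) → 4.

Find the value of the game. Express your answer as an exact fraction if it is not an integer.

13/10

Row minima: Land → -5, Sea → -2; maximin = -2.
Column maxima: Fortify → 9, Screen → 4; minimax = 4.
-2 ≠ 4, so there is no saddle point; optimal play is mixed.
Let the attacker play Land with probability p. Expected payoff against Fortify: 9p + (-2)(1−p) = 11p − 2; against Screen: (-5)p + 4(1−p) = −9p + 4.
Setting these equal: 11p − 2 = −9p + 4 ⇒ 20p = 6 ⇒ p = 3/10, and the value is (11)·(3/10) − 2 = 13/10.
For the defender: with q = P(Fortify), equating Land's and Sea's payoffs gives 14q − 5 = −6q + 4 ⇒ q = 9/20.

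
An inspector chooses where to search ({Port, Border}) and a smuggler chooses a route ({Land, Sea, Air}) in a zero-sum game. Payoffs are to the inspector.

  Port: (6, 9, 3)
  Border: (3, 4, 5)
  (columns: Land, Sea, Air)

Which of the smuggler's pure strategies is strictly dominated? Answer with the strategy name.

Sea

Land holds the inspector's payoff strictly below Sea in every row: 6 < 9, 3 < 4.
So Sea is strictly dominated for the smuggler.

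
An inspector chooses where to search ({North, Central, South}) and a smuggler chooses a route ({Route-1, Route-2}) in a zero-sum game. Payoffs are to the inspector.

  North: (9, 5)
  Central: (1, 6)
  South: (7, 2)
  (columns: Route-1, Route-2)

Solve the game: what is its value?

49/9

Row minima: North → 5, Central → 1, South → 2; maximin = 5.
Column maxima: Route-1 → 9, Route-2 → 6; minimax = 6.
5 ≠ 6, so there is no saddle point; optimal play is mixed.
South is strictly dominated by North, so the inspector never plays it.
On the remaining 2×2 (North, Central vs Route-1, Route-2):
Let the inspector play North with probability p. Expected payoff against Route-1: 9p + 1(1−p) = 8p + 1; against Route-2: 5p + 6(1−p) = −p + 6.
Setting these equal: 8p + 1 = −p + 6 ⇒ 9p = 5 ⇒ p = 5/9, and the value is (8)·(5/9) + 1 = 49/9.
For the smuggler: with q = P(Route-1), equating North's and Central's payoffs gives 4q + 5 = −5q + 6 ⇒ q = 1/9.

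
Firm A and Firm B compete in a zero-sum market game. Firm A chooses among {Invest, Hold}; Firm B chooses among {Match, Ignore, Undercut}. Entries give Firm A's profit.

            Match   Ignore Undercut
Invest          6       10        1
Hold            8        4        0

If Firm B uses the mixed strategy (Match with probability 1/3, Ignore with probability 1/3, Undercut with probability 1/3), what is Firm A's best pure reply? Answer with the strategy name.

Expected payoff of Invest: (1/3)·6 + (1/3)·10 + (1/3)·1 = 17/3.
Expected payoff of Hold: (1/3)·8 + (1/3)·4 + (1/3)·0 = 4.
The largest is 17/3, so Firm A's best response is Invest.

Invest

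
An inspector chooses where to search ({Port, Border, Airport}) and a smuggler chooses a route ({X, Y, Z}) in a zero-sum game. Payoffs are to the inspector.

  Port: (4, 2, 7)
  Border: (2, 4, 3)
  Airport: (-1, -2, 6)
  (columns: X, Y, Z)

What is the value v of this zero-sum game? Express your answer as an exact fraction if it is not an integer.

Row minima: Port → 2, Border → 2, Airport → -2; maximin = 2.
Column maxima: X → 4, Y → 4, Z → 7; minimax = 4.
2 ≠ 4, so there is no saddle point; optimal play is mixed.
Airport is strictly dominated by Port, so the inspector never plays it.
Z is strictly dominated by X (it gives the inspector strictly more in every row), so the smuggler never plays it.
On the remaining 2×2 (Port, Border vs X, Y):
Let the inspector play Port with probability p. Expected payoff against X: 4p + 2(1−p) = 2p + 2; against Y: 2p + 4(1−p) = −2p + 4.
Setting these equal: 2p + 2 = −2p + 4 ⇒ 4p = 2 ⇒ p = 1/2, and the value is (2)·(1/2) + 2 = 3.
For the smuggler: with q = P(X), equating Port's and Border's payoffs gives 2q + 2 = −2q + 4 ⇒ q = 1/2.

3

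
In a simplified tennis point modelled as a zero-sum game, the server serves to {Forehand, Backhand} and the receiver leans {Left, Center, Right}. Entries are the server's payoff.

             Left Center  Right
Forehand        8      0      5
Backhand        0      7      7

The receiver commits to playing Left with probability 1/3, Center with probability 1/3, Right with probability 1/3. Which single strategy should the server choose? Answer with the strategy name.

Expected payoff of Forehand: (1/3)·8 + (1/3)·0 + (1/3)·5 = 13/3.
Expected payoff of Backhand: (1/3)·0 + (1/3)·7 + (1/3)·7 = 14/3.
The largest is 14/3, so the server's best response is Backhand.

Backhand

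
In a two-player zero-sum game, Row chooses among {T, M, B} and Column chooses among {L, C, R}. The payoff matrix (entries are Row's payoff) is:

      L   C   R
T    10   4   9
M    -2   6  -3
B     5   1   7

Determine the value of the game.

33/7

Row minima: T → 4, M → -3, B → 1; maximin = 4.
Column maxima: L → 10, C → 6, R → 9; minimax = 6.
4 ≠ 6, so there is no saddle point; optimal play is mixed.
B is strictly dominated by T, so Row never plays it.
With B eliminated, L is strictly dominated by R (it gives Row strictly more in every remaining row), so Column never plays it.
On the remaining 2×2 (T, M vs C, R):
Let Row play T with probability p. Expected payoff against C: 4p + 6(1−p) = −2p + 6; against R: 9p + (-3)(1−p) = 12p − 3.
Setting these equal: −2p + 6 = 12p − 3 ⇒ −14p = -9 ⇒ p = 9/14, and the value is (-2)·(9/14) + 6 = 33/7.
For Column: with q = P(C), equating T's and M's payoffs gives −5q + 9 = 9q − 3 ⇒ q = 6/7.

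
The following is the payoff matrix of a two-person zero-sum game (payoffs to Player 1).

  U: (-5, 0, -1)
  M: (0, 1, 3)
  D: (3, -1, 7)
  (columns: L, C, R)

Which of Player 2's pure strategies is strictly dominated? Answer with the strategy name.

R

L holds Player 1's payoff strictly below R in every row: -5 < -1, 0 < 3, 3 < 7.
So R is strictly dominated for Player 2.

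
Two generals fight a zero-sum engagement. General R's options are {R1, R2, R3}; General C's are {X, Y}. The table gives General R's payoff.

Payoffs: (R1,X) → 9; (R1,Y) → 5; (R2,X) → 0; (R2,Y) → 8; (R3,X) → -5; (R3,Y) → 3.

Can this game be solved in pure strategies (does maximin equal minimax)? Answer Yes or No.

Row minima: R1 → 5, R2 → 0, R3 → -5; maximin = 5.
Column maxima: X → 9, Y → 8; minimax = 8.
5 ≠ 8, so no pure-strategy equilibrium exists.

No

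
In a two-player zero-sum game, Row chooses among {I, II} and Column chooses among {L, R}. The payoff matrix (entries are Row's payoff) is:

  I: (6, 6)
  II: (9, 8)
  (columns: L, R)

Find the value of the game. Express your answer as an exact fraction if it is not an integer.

Row minima: I → 6, II → 8; maximin = 8.
Column maxima: L → 9, R → 8; minimax = 8.
Since maximin = minimax = 8, there is a saddle point and the value is 8.

8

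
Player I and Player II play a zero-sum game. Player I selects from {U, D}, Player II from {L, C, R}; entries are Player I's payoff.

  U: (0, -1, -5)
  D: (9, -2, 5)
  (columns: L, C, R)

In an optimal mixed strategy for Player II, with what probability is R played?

1/11

Row minima: U → -5, D → -2; maximin = -2.
Column maxima: L → 9, C → -1, R → 5; minimax = -1.
-2 ≠ -1, so there is no saddle point; optimal play is mixed.
L is strictly dominated by C (it gives Player I strictly more in every row), so Player II never plays it.
On the remaining 2×2 (U, D vs C, R):
Let Player I play U with probability p. Expected payoff against C: (-1)p + (-2)(1−p) = p − 2; against R: (-5)p + 5(1−p) = −10p + 5.
Setting these equal: p − 2 = −10p + 5 ⇒ 11p = 7 ⇒ p = 7/11, and the value is (1)·(7/11) − 2 = -15/11.
For Player II: with q = P(C), equating U's and D's payoffs gives 4q − 5 = −7q + 5 ⇒ q = 10/11.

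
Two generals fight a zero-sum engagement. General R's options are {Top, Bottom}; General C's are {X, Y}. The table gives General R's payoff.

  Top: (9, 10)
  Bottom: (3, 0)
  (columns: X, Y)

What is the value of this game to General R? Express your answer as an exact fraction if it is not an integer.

9

Row minima: Top → 9, Bottom → 0; maximin = 9.
Column maxima: X → 9, Y → 10; minimax = 9.
Since maximin = minimax = 9, there is a saddle point and the value is 9.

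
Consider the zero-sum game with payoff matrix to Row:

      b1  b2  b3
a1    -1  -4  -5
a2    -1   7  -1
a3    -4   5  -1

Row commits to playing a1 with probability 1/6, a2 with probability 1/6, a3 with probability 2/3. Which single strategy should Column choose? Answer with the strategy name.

b1

If Column plays b1, Row's expected payoff is (1/6)·(-1) + (1/6)·(-1) + (2/3)·(-4) = -3.
If Column plays b2, Row's expected payoff is (1/6)·(-4) + (1/6)·7 + (2/3)·5 = 23/6.
If Column plays b3, Row's expected payoff is (1/6)·(-5) + (1/6)·(-1) + (2/3)·(-1) = -5/3.
Column minimizes Row's payoff; the smallest is -3, so the best response is b1.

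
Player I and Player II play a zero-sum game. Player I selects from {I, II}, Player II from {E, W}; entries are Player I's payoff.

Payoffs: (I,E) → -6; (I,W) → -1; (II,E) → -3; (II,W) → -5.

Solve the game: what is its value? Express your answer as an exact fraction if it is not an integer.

-27/7

Row minima: I → -6, II → -5; maximin = -5.
Column maxima: E → -3, W → -1; minimax = -3.
-5 ≠ -3, so there is no saddle point; optimal play is mixed.
Let Player I play I with probability p. Expected payoff against E: (-6)p + (-3)(1−p) = −3p − 3; against W: (-1)p + (-5)(1−p) = 4p − 5.
Setting these equal: −3p − 3 = 4p − 5 ⇒ −7p = -2 ⇒ p = 2/7, and the value is (-3)·(2/7) − 3 = -27/7.
For Player II: with q = P(E), equating I's and II's payoffs gives −5q − 1 = 2q − 5 ⇒ q = 4/7.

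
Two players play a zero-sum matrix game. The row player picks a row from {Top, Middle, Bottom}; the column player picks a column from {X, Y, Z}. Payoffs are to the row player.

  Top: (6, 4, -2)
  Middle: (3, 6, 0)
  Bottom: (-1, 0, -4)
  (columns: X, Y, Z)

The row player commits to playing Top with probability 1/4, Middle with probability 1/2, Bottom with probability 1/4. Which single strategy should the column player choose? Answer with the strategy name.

Z

If the column player plays X, the row player's expected payoff is (1/4)·6 + (1/2)·3 + (1/4)·(-1) = 11/4.
If the column player plays Y, the row player's expected payoff is (1/4)·4 + (1/2)·6 + (1/4)·0 = 4.
If the column player plays Z, the row player's expected payoff is (1/4)·(-2) + (1/2)·0 + (1/4)·(-4) = -3/2.
The column player minimizes the row player's payoff; the smallest is -3/2, so the best response is Z.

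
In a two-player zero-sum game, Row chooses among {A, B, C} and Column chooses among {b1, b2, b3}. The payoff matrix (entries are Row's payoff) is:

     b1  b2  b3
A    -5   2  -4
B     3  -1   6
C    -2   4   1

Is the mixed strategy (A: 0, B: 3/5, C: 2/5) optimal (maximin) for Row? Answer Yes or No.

Yes

Against b1 this mix gives (3/5)·3 + (2/5)·(-2) = 1.
Against b2 this mix gives (3/5)·(-1) + (2/5)·4 = 1.
Against b3 this mix gives (3/5)·6 + (2/5)·1 = 4.
All of Column's active replies (b1, b2) yield 1, and no column does worse for Row. The mix makes Column indifferent and guarantees 1, so it is optimal.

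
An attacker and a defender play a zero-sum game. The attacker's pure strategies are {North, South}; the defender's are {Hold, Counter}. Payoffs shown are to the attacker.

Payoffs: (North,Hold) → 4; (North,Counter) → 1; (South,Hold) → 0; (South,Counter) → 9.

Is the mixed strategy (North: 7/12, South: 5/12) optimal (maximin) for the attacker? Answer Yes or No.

No

Against Hold this mix gives (7/12)·4 + (5/12)·0 = 7/3.
Against Counter this mix gives (7/12)·1 + (5/12)·9 = 13/3.
The defender will play Hold, holding the attacker to 7/3. Shifting weight toward the row that does better against Hold would raise this floor (the equalizing mix achieves 3 against both Hold and Counter), so the proposed strategy is not optimal.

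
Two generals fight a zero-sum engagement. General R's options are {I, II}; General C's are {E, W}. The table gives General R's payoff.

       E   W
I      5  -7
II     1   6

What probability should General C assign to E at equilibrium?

13/17

Row minima: I → -7, II → 1; maximin = 1.
Column maxima: E → 5, W → 6; minimax = 5.
1 ≠ 5, so there is no saddle point; optimal play is mixed.
Let General R play I with probability p. Expected payoff against E: 5p + 1(1−p) = 4p + 1; against W: (-7)p + 6(1−p) = −13p + 6.
Setting these equal: 4p + 1 = −13p + 6 ⇒ 17p = 5 ⇒ p = 5/17, and the value is (4)·(5/17) + 1 = 37/17.
For General C: with q = P(E), equating I's and II's payoffs gives 12q − 7 = −5q + 6 ⇒ q = 13/17.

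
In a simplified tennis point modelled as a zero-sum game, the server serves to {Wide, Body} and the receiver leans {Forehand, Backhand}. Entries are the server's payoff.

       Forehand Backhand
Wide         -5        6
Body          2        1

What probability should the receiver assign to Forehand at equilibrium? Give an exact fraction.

5/12

Row minima: Wide → -5, Body → 1; maximin = 1.
Column maxima: Forehand → 2, Backhand → 6; minimax = 2.
1 ≠ 2, so there is no saddle point; optimal play is mixed.
Let the server play Wide with probability p. Expected payoff against Forehand: (-5)p + 2(1−p) = −7p + 2; against Backhand: 6p + 1(1−p) = 5p + 1.
Setting these equal: −7p + 2 = 5p + 1 ⇒ −12p = -1 ⇒ p = 1/12, and the value is (-7)·(1/12) + 2 = 17/12.
For the receiver: with q = P(Forehand), equating Wide's and Body's payoffs gives −11q + 6 = q + 1 ⇒ q = 5/12.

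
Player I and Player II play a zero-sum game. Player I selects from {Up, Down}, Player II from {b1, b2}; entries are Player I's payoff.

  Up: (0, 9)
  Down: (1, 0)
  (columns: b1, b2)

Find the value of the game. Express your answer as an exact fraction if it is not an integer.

Row minima: Up → 0, Down → 0; maximin = 0.
Column maxima: b1 → 1, b2 → 9; minimax = 1.
0 ≠ 1, so there is no saddle point; optimal play is mixed.
Let Player I play Up with probability p. Expected payoff against b1: 0p + 1(1−p) = −p + 1; against b2: 9p + 0(1−p) = 9p.
Setting these equal: −p + 1 = 9p ⇒ −10p = -1 ⇒ p = 1/10, and the value is (-1)·(1/10) + 1 = 9/10.
For Player II: with q = P(b1), equating Up's and Down's payoffs gives −9q + 9 = q ⇒ q = 9/10.

9/10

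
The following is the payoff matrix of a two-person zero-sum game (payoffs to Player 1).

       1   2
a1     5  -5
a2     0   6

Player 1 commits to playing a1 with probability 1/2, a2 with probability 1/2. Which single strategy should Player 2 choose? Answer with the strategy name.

2

If Player 2 plays 1, Player 1's expected payoff is (1/2)·5 + (1/2)·0 = 5/2.
If Player 2 plays 2, Player 1's expected payoff is (1/2)·(-5) + (1/2)·6 = 1/2.
Player 2 minimizes Player 1's payoff; the smallest is 1/2, so the best response is 2.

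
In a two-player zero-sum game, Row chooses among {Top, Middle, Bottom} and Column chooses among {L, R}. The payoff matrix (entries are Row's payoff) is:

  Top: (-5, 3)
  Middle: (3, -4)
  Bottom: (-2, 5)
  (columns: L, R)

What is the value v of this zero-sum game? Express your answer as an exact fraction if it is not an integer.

1/2

Row minima: Top → -5, Middle → -4, Bottom → -2; maximin = -2.
Column maxima: L → 3, R → 5; minimax = 3.
-2 ≠ 3, so there is no saddle point; optimal play is mixed.
Top is strictly dominated by Bottom, so Row never plays it.
On the remaining 2×2 (Middle, Bottom vs L, R):
Let Row play Middle with probability p. Expected payoff against L: 3p + (-2)(1−p) = 5p − 2; against R: (-4)p + 5(1−p) = −9p + 5.
Setting these equal: 5p − 2 = −9p + 5 ⇒ 14p = 7 ⇒ p = 1/2, and the value is (5)·(1/2) − 2 = 1/2.
For Column: with q = P(L), equating Middle's and Bottom's payoffs gives 7q − 4 = −7q + 5 ⇒ q = 9/14.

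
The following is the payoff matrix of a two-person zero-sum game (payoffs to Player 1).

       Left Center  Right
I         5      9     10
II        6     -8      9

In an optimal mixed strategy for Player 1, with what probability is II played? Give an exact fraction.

2/9

Row minima: I → 5, II → -8; maximin = 5.
Column maxima: Left → 6, Center → 9, Right → 10; minimax = 6.
5 ≠ 6, so there is no saddle point; optimal play is mixed.
Right is strictly dominated by Left (it gives Player 1 strictly more in every row), so Player 2 never plays it.
On the remaining 2×2 (I, II vs Left, Center):
Let Player 1 play I with probability p. Expected payoff against Left: 5p + 6(1−p) = −p + 6; against Center: 9p + (-8)(1−p) = 17p − 8.
Setting these equal: −p + 6 = 17p − 8 ⇒ −18p = -14 ⇒ p = 7/9, and the value is (-1)·(7/9) + 6 = 47/9.
For Player 2: with q = P(Left), equating I's and II's payoffs gives −4q + 9 = 14q − 8 ⇒ q = 17/18.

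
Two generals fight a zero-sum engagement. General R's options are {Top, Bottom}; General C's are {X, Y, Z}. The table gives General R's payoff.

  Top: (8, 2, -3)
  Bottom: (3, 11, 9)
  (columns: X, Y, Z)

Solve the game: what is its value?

81/17

Row minima: Top → -3, Bottom → 3; maximin = 3.
Column maxima: X → 8, Y → 11, Z → 9; minimax = 8.
3 ≠ 8, so there is no saddle point; optimal play is mixed.
Y is strictly dominated by Z (it gives General R strictly more in every row), so General C never plays it.
On the remaining 2×2 (Top, Bottom vs X, Z):
Let General R play Top with probability p. Expected payoff against X: 8p + 3(1−p) = 5p + 3; against Z: (-3)p + 9(1−p) = −12p + 9.
Setting these equal: 5p + 3 = −12p + 9 ⇒ 17p = 6 ⇒ p = 6/17, and the value is (5)·(6/17) + 3 = 81/17.
For General C: with q = P(X), equating Top's and Bottom's payoffs gives 11q − 3 = −6q + 9 ⇒ q = 12/17.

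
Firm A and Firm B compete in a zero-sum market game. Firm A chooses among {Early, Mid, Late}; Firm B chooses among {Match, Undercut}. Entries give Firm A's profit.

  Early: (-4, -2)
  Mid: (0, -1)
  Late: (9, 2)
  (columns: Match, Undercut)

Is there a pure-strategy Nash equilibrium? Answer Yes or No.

Row minima: Early → -4, Mid → -1, Late → 2; maximin = 2.
Column maxima: Match → 9, Undercut → 2; minimax = 2.
maximin = minimax = 2, so a saddle point exists.

Yes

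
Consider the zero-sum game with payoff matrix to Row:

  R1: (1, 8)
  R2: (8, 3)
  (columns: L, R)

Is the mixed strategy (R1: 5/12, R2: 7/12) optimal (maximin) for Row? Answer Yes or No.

Yes

Against L this mix gives (5/12)·1 + (7/12)·8 = 61/12.
Against R this mix gives (5/12)·8 + (7/12)·3 = 61/12.
All of Column's active replies (L, R) yield 61/12, and no column does worse for Row. The mix makes Column indifferent and guarantees 61/12, so it is optimal.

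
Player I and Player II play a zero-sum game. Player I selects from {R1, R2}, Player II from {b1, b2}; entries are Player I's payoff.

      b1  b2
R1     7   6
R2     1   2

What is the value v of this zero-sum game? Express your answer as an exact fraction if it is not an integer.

6

Row minima: R1 → 6, R2 → 1; maximin = 6.
Column maxima: b1 → 7, b2 → 6; minimax = 6.
Since maximin = minimax = 6, there is a saddle point and the value is 6.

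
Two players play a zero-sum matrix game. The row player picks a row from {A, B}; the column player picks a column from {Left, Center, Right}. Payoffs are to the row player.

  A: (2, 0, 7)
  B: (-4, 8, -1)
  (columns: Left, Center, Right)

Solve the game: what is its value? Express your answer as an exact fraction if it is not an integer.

Row minima: A → 0, B → -4; maximin = 0.
Column maxima: Left → 2, Center → 8, Right → 7; minimax = 2.
0 ≠ 2, so there is no saddle point; optimal play is mixed.
Right is strictly dominated by Left (it gives the row player strictly more in every row), so the column player never plays it.
On the remaining 2×2 (A, B vs Left, Center):
Let the row player play A with probability p. Expected payoff against Left: 2p + (-4)(1−p) = 6p − 4; against Center: 0p + 8(1−p) = −8p + 8.
Setting these equal: 6p − 4 = −8p + 8 ⇒ 14p = 12 ⇒ p = 6/7, and the value is (6)·(6/7) − 4 = 8/7.
For the column player: with q = P(Left), equating A's and B's payoffs gives 2q = −12q + 8 ⇒ q = 4/7.

8/7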